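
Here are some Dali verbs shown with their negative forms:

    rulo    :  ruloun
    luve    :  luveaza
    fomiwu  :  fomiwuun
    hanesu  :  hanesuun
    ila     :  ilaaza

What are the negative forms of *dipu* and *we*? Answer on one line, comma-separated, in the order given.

dipuun, weaza

The pattern is rounding harmony: -un when the last vowel of the stem is a rounded vowel (*rulo*, *fomiwu*, *hanesu*); -aza when the last vowel of the stem is an unrounded vowel (*luve*, *ila*).
The last vowel of *dipu* is /u/, which is a rounded vowel, so the suffix is -un, giving *dipuun*.
*we* — last vowel /e/ (an unrounded vowel) → -aza → *weaza*.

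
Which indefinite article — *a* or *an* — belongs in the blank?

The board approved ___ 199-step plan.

a

The indefinite article is chosen by the initial *sound* of the following word, not its spelling.
The number *199* is spoken "one hundred …", beginning with /wʌn/ — a consonant sound.
So the article is *a*: The board approved a 199-step plan.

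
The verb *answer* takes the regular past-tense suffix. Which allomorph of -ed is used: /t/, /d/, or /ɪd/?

/d/

The stem *answer* ends in a voiced sound other than /d/.
The -ed suffix is realized as /ɪd/ after /t, d/; as /t/ after other voiceless consonants; and as /d/ after other voiced sounds.
So -ed on *answer* is pronounced /d/.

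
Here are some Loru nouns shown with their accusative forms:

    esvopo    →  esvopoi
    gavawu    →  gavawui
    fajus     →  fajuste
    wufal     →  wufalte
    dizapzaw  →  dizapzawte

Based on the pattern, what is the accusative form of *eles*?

eleste

The suffix is conditioned by the final sound: -te when the stem ends in a consonant (*fajus*, *wufal*, *dizapzaw*); -i when the stem ends in a vowel (*esvopo*, *gavawu*).
*eles*: final sound = /s/, a consonant → -te → *eleste*.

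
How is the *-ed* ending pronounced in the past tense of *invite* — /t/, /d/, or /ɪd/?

/ɪd/

The stem *invite* ends in /t/ or /d/.
The -ed suffix is realized as /ɪd/ after /t, d/; as /t/ after other voiceless consonants; and as /d/ after other voiced sounds.
So -ed on *invite* is pronounced /ɪd/.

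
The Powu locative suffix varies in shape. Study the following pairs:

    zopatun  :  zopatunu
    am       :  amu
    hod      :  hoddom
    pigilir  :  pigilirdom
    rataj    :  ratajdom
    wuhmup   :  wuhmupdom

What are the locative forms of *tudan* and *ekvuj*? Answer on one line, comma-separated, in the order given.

The suffix is conditioned by the final consonant: -u when the stem ends in a nasal (*zopatun*, *am*); -dom when the stem ends in a non-nasal consonant (*hod*, *pigilir*, *rataj*, *wuhmup*).
*tudan*: final consonant = /n/, a nasal → -u → *tudanu*.
The final consonant of *ekvuj* is /j/, which is non-nasal, so the suffix is -dom, giving *ekvujdom*.

tudanu, ekvujdom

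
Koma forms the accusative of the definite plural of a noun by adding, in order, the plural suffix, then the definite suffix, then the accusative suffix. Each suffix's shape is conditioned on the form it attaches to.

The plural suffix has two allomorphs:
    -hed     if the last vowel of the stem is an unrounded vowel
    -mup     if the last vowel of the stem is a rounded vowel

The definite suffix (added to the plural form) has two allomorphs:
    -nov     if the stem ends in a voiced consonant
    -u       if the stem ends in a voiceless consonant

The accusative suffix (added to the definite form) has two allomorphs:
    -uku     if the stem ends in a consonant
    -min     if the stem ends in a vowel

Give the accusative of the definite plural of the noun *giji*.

*giji*: last vowel = /i/, an unrounded vowel → -hed → *gijihed*.
The plural form *gijihed* — final consonant /d/ (voiced) → -nov → *gijihednov*.
The final sound of the definite form *gijihednov* is /v/, which is a consonant, so the accusative suffix is -uku, giving *gijihednovuku*.

gijihednovuku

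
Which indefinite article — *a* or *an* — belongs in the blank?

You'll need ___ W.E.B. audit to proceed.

a

The indefinite article is chosen by the initial *sound* of the following word, not its spelling.
The initialism *W.E.B.* is read letter by letter; the first letter, W, is pronounced /ˈdʌbəl.juː/, which begins with a consonant sound.
So the article is *a*: You'll need a W.E.B. audit to proceed.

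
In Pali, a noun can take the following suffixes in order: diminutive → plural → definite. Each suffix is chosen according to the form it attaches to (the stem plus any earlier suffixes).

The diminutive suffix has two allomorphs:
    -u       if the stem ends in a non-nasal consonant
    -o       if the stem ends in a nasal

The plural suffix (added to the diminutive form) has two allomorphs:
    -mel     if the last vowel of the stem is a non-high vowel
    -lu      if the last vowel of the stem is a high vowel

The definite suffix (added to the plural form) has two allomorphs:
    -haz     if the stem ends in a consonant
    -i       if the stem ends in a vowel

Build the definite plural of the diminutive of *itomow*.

The final consonant of *itomow* is /w/, which is non-nasal, so the diminutive suffix is -u, giving *itomowu*.
The diminutive form *itomowu*: last vowel = /u/, a high vowel → -lu → *itomowulu*.
The plural form *itomowulu* — final sound /u/ (a vowel) → -i → *itomowului*.

itomowului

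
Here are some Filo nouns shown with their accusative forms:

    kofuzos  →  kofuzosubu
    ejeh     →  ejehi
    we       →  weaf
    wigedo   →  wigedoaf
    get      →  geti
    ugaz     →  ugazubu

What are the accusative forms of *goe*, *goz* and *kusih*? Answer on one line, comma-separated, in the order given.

goeaf, gozubu, kusihi

The suffix is conditioned by the final sound: -ubu when the stem ends in a sibilant (*kofuzos*, *ugaz*); -i when the stem ends in a non-sibilant consonant (*ejeh*, *get*); -af when the stem ends in a vowel (*we*, *wigedo*).
*goe* — final sound /e/ (a vowel) → -af → *goeaf*.
Since the final sound of *goz* is /z/ (a sibilant), it takes -ubu, giving *gozubu*.
*kusih* — final sound /h/ (a non-sibilant consonant) → -i → *kusihi*.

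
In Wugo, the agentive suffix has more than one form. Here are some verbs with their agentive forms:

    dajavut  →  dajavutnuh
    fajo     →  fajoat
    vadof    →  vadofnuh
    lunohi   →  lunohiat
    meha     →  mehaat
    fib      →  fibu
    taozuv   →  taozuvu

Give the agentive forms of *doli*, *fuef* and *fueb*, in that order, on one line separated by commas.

doliat, fuefnuh, fuebu

The alternation tracks the final sound of the stem — -nuh when the stem ends in a voiceless consonant (*dajavut*, *vadof*); -u when the stem ends in a voiced consonant (*fib*, *taozuv*); -at when the stem ends in a vowel (*fajo*, *lunohi*, *meha*).
The final sound of *doli* is /i/, which is a vowel, so the suffix is -at, giving *doliat*.
Since the final sound of *fuef* is /f/ (a voiceless consonant), it takes -nuh, giving *fuefnuh*.
The final sound of *fueb* is /b/, which is a voiced consonant, so the suffix is -u, giving *fuebu*.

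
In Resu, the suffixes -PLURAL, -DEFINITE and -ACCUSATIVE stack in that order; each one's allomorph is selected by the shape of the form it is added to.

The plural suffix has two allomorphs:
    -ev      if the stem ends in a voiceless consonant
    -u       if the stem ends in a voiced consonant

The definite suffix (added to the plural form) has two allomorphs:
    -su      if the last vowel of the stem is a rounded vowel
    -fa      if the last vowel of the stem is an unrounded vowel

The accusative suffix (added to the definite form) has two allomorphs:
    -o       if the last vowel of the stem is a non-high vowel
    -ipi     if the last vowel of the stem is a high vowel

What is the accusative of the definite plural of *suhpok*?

suhpokevfao

*suhpok* — final consonant /k/ (voiceless) → -ev → *suhpokev*.
The plural form *suhpokev*: last vowel = /e/, an unrounded vowel → -fa → *suhpokevfa*.
The last vowel of the definite form *suhpokevfa* is /a/, which is a non-high vowel, so the accusative suffix is -o, giving *suhpokevfao*.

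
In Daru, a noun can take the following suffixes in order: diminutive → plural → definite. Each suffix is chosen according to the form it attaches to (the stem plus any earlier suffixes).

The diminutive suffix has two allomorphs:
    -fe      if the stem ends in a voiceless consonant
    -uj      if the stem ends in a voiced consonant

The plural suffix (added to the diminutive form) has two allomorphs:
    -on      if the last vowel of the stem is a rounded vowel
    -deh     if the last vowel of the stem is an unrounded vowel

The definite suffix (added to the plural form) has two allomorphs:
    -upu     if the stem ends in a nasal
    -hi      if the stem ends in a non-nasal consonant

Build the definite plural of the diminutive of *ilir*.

*ilir*: final consonant = /r/, voiced → -uj → *iliruj*.
The last vowel of the diminutive form *iliruj* is /u/, which is a rounded vowel, so the plural suffix is -on, giving *ilirujon*.
Since the final consonant of the plural form *ilirujon* is /n/ (a nasal), it takes -upu, giving *ilirujonupu*.

ilirujonupu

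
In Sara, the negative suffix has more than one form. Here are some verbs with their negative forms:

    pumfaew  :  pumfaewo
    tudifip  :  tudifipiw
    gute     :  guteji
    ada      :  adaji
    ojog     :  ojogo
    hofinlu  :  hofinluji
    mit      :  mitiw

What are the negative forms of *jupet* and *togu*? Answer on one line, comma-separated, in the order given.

Looking at the final sound of each stem: -iw when the stem ends in a voiceless consonant (*tudifip*, *mit*); -o when the stem ends in a voiced consonant (*pumfaew*, *ojog*); -ji when the stem ends in a vowel (*gute*, *ada*, *hofinlu*).
*jupet*: final sound = /t/, a voiceless consonant → -iw → *jupetiw*.
*togu*: final sound = /u/, a vowel → -ji → *toguji*.

jupetiw, toguji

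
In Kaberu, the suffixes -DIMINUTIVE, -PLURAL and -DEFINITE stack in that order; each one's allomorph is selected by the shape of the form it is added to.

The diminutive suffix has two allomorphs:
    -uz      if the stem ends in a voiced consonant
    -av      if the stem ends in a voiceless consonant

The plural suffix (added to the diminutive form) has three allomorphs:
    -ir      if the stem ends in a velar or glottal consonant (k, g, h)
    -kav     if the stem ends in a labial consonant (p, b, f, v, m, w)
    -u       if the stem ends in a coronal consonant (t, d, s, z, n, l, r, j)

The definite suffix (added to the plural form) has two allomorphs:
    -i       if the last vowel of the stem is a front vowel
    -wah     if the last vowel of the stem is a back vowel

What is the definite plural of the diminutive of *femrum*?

femrumuzuwah

*femrum*: final consonant = /m/, voiced → -uz → *femrumuz*.
The final consonant of the diminutive form *femrumuz* is /z/, which is coronal, so the plural suffix is -u, giving *femrumuzu*.
The last vowel of the plural form *femrumuzu* is /u/, which is a back vowel, so the definite suffix is -wah, giving *femrumuzuwah*.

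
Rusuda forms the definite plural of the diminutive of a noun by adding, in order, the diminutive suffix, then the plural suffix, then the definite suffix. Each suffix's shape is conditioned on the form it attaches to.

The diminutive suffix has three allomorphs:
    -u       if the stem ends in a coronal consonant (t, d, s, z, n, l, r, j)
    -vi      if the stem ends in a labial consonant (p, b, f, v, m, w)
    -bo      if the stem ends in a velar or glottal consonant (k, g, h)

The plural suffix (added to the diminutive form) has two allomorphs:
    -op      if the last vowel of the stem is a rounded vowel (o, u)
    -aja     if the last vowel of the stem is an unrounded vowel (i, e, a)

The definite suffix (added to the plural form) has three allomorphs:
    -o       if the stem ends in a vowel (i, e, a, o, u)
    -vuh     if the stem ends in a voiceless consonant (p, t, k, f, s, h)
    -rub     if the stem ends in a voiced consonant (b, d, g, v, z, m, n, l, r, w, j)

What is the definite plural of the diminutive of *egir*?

The final consonant of *egir* is /r/, which is coronal, so the diminutive suffix is -u, giving *egiru*.
The last vowel of the diminutive form *egiru* is /u/, which is a rounded vowel, so the plural suffix is -op, giving *egiruop*.
The plural form *egiruop*: final sound = /p/, a voiceless consonant → -vuh → *egiruopvuh*.

egiruopvuh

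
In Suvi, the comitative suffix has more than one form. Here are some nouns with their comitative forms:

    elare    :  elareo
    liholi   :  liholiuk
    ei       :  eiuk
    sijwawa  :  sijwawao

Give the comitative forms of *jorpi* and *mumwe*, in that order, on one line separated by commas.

jorpiuk, mumweo

Looking at the last vowel of each stem: -uk when the last vowel of the stem is a high vowel (*liholi*, *ei*); -o when the last vowel of the stem is a non-high vowel (*elare*, *sijwawa*).
*jorpi*: last vowel = /i/, a high vowel → -uk → *jorpiuk*.
Since the last vowel of *mumwe* is /e/ (a non-high vowel), it takes -o, giving *mumweo*.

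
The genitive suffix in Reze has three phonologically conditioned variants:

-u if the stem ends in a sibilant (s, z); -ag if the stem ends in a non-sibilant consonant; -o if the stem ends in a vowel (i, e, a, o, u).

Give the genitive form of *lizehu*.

*lizehu* — final sound /u/ (a vowel) → -o → *lizehuo*.

lizehuo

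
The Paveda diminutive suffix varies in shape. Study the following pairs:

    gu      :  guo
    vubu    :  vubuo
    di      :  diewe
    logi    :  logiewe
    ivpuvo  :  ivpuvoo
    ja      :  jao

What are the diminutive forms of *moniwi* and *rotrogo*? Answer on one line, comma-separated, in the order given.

Looking at the last vowel of each stem: -ewe when the last vowel of the stem is a front vowel (*di*, *logi*); -o when the last vowel of the stem is a back vowel (*gu*, *vubu*, *ivpuvo*, *ja*).
*moniwi*: last vowel = /i/, a front vowel → -ewe → *moniwiewe*.
*rotrogo*: last vowel = /o/, a back vowel → -o → *rotrogoo*.

moniwiewe, rotrogoo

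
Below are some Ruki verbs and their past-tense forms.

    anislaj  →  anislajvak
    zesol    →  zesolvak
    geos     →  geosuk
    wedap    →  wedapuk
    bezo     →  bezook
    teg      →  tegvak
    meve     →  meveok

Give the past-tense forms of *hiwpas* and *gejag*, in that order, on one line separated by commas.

hiwpasuk, gejagvak

The pattern is voicing of the final sound: -uk when the stem ends in a voiceless consonant (*geos*, *wedap*); -vak when the stem ends in a voiced consonant (*anislaj*, *zesol*, *teg*); -ok when the stem ends in a vowel (*bezo*, *meve*).
The final sound of *hiwpas* is /s/, which is a voiceless consonant, so the suffix is -uk, giving *hiwpasuk*.
*gejag* — final sound /g/ (a voiced consonant) → -vak → *gejagvak*.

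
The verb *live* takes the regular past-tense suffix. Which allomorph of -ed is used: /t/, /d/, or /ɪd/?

/d/

The stem *live* ends in a voiced sound other than /d/.
The -ed suffix is realized as /ɪd/ after /t, d/; as /t/ after other voiceless consonants; and as /d/ after other voiced sounds.
So -ed on *live* is pronounced /d/.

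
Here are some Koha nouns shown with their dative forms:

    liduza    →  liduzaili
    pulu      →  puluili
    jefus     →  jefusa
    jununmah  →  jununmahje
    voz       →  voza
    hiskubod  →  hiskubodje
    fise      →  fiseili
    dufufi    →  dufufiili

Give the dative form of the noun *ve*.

The alternation tracks the final sound of the stem — -a when the stem ends in a sibilant (*jefus*, *voz*); -je when the stem ends in a non-sibilant consonant (*jununmah*, *hiskubod*); -ili when the stem ends in a vowel (*liduza*, *pulu*, *fise*, *dufufi*).
The final sound of *ve* is /e/, which is a vowel, so the suffix is -ili, giving *veili*.

veili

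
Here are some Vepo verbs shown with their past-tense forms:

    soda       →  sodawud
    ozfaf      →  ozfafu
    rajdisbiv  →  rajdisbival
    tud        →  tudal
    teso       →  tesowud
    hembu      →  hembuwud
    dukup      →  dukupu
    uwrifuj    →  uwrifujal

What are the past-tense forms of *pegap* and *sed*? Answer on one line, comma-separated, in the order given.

The pattern is voicing of the final sound: -u when the stem ends in a voiceless consonant (*ozfaf*, *dukup*); -al when the stem ends in a voiced consonant (*rajdisbiv*, *tud*, *uwrifuj*); -wud when the stem ends in a vowel (*soda*, *teso*, *hembu*).
*pegap* — final sound /p/ (a voiceless consonant) → -u → *pegapu*.
The final sound of *sed* is /d/, which is a voiced consonant, so the suffix is -al, giving *sedal*.

pegapu, sedal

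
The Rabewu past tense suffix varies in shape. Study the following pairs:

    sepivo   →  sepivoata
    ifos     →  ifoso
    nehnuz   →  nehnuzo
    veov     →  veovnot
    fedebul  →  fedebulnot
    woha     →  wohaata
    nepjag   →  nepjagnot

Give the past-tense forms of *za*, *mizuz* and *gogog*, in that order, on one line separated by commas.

Looking at the final sound of each stem: -o when the stem ends in a sibilant (*ifos*, *nehnuz*); -not when the stem ends in a non-sibilant consonant (*veov*, *fedebul*, *nepjag*); -ata when the stem ends in a vowel (*sepivo*, *woha*).
*za*: final sound = /a/, a vowel → -ata → *zaata*.
*mizuz* — final sound /z/ (a sibilant) → -o → *mizuzo*.
The final sound of *gogog* is /g/, which is a non-sibilant consonant, so the suffix is -not, giving *gogognot*.

zaata, mizuzo, gogognot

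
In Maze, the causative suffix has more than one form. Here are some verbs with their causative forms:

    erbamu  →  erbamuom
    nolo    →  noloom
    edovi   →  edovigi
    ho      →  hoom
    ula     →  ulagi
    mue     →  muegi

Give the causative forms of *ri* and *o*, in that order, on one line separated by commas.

rigi, oom

Looking at the last vowel of each stem: -om when the last vowel of the stem is a rounded vowel (*erbamu*, *nolo*, *ho*); -gi when the last vowel of the stem is an unrounded vowel (*edovi*, *ula*, *mue*).
The last vowel of *ri* is /i/, which is an unrounded vowel, so the suffix is -gi, giving *rigi*.
Since the last vowel of *o* is /o/ (a rounded vowel), it takes -om, giving *oom*.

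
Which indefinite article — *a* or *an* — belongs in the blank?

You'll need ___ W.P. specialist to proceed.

The indefinite article is chosen by the initial *sound* of the following word, not its spelling.
The initialism *W.P.* is read letter by letter; the first letter, W, is pronounced /ˈdʌbəl.juː/, which begins with a consonant sound.
So the article is *a*: You'll need a W.P. specialist to proceed.

a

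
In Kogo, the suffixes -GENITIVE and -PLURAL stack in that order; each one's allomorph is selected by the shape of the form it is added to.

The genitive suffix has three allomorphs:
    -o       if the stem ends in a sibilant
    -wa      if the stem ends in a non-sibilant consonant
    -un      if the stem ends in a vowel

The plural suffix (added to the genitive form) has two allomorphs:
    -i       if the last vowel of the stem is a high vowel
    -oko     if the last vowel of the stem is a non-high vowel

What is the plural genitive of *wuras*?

*wuras*: final sound = /s/, a sibilant → -o → *wuraso*.
The genitive form *wuraso* — last vowel /o/ (a non-high vowel) → -oko → *wurasooko*.

wurasooko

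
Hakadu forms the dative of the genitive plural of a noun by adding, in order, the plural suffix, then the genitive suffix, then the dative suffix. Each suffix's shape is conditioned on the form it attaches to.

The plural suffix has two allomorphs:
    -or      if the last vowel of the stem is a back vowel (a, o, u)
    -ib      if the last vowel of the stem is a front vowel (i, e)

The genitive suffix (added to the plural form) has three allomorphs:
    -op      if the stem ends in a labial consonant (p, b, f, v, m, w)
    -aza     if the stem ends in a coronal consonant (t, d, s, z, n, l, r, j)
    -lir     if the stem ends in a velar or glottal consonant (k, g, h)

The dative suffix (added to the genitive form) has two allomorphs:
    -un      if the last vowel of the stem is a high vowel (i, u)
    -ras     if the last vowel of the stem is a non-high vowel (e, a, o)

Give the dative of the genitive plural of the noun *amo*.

The last vowel of *amo* is /o/, which is a back vowel, so the plural suffix is -or, giving *amoor*.
The final consonant of the plural form *amoor* is /r/, which is coronal, so the genitive suffix is -aza, giving *amooraza*.
The genitive form *amooraza*: last vowel = /a/, a non-high vowel → -ras → *amoorazaras*.

amoorazaras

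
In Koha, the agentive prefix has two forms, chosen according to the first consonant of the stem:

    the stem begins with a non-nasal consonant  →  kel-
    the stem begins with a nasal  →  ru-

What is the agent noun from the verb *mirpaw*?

rumirpaw

*mirpaw*: first consonant = /m/, a nasal → ru- → *rumirpaw*.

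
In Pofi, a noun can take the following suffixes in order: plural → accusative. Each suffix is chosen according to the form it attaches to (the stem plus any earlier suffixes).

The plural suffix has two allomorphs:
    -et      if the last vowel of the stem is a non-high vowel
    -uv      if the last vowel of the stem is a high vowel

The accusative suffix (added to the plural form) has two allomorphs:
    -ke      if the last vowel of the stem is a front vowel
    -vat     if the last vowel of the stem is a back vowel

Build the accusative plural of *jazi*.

Since the last vowel of *jazi* is /i/ (a high vowel), it takes -uv, giving *jaziuv*.
The plural form *jaziuv*: last vowel = /u/, a back vowel → -vat → *jaziuvvat*.

jaziuvvat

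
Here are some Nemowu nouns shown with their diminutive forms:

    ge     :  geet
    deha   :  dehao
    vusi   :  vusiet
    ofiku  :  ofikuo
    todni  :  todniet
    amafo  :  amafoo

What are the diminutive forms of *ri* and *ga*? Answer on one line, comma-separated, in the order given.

riet, gao

Looking at the last vowel of each stem: -et when the last vowel of the stem is a front vowel (*ge*, *vusi*, *todni*); -o when the last vowel of the stem is a back vowel (*deha*, *ofiku*, *amafo*).
Since the last vowel of *ri* is /i/ (a front vowel), it takes -et, giving *riet*.
The last vowel of *ga* is /a/, which is a back vowel, so the suffix is -o, giving *gao*.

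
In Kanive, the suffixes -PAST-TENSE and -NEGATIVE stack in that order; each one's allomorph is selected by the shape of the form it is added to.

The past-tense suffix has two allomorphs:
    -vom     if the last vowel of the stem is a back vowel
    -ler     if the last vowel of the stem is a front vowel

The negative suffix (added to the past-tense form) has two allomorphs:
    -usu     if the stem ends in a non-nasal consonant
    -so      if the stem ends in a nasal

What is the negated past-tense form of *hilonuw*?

*hilonuw*: last vowel = /u/, a back vowel → -vom → *hilonuwvom*.
Since the final consonant of the past-tense form *hilonuwvom* is /m/ (a nasal), it takes -so, giving *hilonuwvomso*.

hilonuwvomso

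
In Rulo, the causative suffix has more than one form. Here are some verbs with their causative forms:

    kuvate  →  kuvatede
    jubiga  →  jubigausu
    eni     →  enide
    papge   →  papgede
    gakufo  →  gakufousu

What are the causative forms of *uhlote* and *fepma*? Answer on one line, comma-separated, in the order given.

Looking at the last vowel of each stem: -de when the last vowel of the stem is a front vowel (*kuvate*, *eni*, *papge*); -usu when the last vowel of the stem is a back vowel (*jubiga*, *gakufo*).
Since the last vowel of *uhlote* is /e/ (a front vowel), it takes -de, giving *uhlotede*.
Since the last vowel of *fepma* is /a/ (a back vowel), it takes -usu, giving *fepmausu*.

uhlotede, fepmausu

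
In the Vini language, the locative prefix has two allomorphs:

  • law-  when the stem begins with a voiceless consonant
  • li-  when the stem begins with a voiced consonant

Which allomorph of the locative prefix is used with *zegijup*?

li-

*zegijup*: first consonant = /z/, voiced → li-.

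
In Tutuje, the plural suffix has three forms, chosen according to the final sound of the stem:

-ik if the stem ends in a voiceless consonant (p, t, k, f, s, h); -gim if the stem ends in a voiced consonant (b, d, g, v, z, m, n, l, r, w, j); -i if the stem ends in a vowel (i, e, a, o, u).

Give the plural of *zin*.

Since the final sound of *zin* is /n/ (a voiced consonant), it takes -gim, giving *zingim*.

zingim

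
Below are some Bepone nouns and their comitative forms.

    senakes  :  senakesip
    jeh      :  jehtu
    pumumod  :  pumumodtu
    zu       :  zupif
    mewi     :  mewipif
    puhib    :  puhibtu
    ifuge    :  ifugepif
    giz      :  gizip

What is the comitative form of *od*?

The pattern is sibilance of the final sound: -ip when the stem ends in a sibilant (*senakes*, *giz*); -tu when the stem ends in a non-sibilant consonant (*jeh*, *pumumod*, *puhib*); -pif when the stem ends in a vowel (*zu*, *mewi*, *ifuge*).
The final sound of *od* is /d/, which is a non-sibilant consonant, so the suffix is -tu, giving *odtu*.

odtu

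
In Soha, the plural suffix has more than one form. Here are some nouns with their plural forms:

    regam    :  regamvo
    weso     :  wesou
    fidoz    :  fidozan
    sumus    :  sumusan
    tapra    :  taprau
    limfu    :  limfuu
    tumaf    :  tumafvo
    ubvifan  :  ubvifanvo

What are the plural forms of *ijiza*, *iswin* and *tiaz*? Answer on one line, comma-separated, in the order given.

The suffix is conditioned by the final sound: -an when the stem ends in a sibilant (*fidoz*, *sumus*); -vo when the stem ends in a non-sibilant consonant (*regam*, *tumaf*, *ubvifan*); -u when the stem ends in a vowel (*weso*, *tapra*, *limfu*).
*ijiza*: final sound = /a/, a vowel → -u → *ijizau*.
The final sound of *iswin* is /n/, which is a non-sibilant consonant, so the suffix is -vo, giving *iswinvo*.
The final sound of *tiaz* is /z/, which is a sibilant, so the suffix is -an, giving *tiazan*.

ijizau, iswinvo, tiazan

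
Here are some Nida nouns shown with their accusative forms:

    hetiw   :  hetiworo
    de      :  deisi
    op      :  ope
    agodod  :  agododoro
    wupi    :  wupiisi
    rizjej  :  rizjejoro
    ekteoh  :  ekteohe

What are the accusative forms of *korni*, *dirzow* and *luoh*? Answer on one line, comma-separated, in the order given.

korniisi, dirzoworo, luohe

Looking at the final sound of each stem: -e when the stem ends in a voiceless consonant (*op*, *ekteoh*); -oro when the stem ends in a voiced consonant (*hetiw*, *agodod*, *rizjej*); -isi when the stem ends in a vowel (*de*, *wupi*).
*korni*: final sound = /i/, a vowel → -isi → *korniisi*.
Since the final sound of *dirzow* is /w/ (a voiced consonant), it takes -oro, giving *dirzoworo*.
Since the final sound of *luoh* is /h/ (a voiceless consonant), it takes -e, giving *luohe*.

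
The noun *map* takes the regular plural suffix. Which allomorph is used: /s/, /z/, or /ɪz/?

/s/

The stem *map* ends in a voiceless non-sibilant consonant.
The plural suffix surfaces as /ɪz/ after sibilants, /s/ after other voiceless consonants, and /z/ after other voiced sounds.
So the plural -s on *map* is pronounced /s/.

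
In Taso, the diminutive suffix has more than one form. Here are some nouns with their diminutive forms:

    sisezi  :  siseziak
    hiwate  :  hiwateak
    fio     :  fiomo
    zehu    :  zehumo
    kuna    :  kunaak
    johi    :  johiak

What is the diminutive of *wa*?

Looking at the last vowel of each stem: -mo when the last vowel of the stem is a rounded vowel (*fio*, *zehu*); -ak when the last vowel of the stem is an unrounded vowel (*sisezi*, *hiwate*, *kuna*, *johi*).
*wa* — last vowel /a/ (an unrounded vowel) → -ak → *waak*.

waak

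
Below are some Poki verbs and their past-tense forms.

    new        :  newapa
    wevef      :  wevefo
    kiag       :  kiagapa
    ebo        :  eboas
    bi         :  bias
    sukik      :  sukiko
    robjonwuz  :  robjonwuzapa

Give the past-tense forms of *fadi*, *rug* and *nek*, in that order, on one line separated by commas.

fadias, rugapa, neko

The pattern is voicing of the final sound: -o when the stem ends in a voiceless consonant (*wevef*, *sukik*); -apa when the stem ends in a voiced consonant (*new*, *kiag*, *robjonwuz*); -as when the stem ends in a vowel (*ebo*, *bi*).
*fadi*: final sound = /i/, a vowel → -as → *fadias*.
*rug*: final sound = /g/, a voiced consonant → -apa → *rugapa*.
*nek* — final sound /k/ (a voiceless consonant) → -o → *neko*.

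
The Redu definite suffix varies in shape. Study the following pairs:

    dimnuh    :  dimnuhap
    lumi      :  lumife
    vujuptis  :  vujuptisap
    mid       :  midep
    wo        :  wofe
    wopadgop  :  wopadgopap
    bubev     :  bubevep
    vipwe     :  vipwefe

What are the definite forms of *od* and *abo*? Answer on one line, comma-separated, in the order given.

The alternation tracks the final sound of the stem — -ap when the stem ends in a voiceless consonant (*dimnuh*, *vujuptis*, *wopadgop*); -ep when the stem ends in a voiced consonant (*mid*, *bubev*); -fe when the stem ends in a vowel (*lumi*, *wo*, *vipwe*).
Since the final sound of *od* is /d/ (a voiced consonant), it takes -ep, giving *odep*.
Since the final sound of *abo* is /o/ (a vowel), it takes -fe, giving *abofe*.

odep, abofe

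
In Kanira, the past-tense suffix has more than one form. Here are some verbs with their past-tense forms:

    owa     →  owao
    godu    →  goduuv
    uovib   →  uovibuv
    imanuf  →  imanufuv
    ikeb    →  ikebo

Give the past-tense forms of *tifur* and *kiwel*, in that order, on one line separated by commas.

Looking at the last vowel of each stem: -uv when the last vowel of the stem is a high vowel (*godu*, *uovib*, *imanuf*); -o when the last vowel of the stem is a non-high vowel (*owa*, *ikeb*).
*tifur* — last vowel /u/ (a high vowel) → -uv → *tifuruv*.
Since the last vowel of *kiwel* is /e/ (a non-high vowel), it takes -o, giving *kiwelo*.

tifuruv, kiwelo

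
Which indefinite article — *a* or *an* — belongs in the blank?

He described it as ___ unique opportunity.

The indefinite article is chosen by the initial *sound* of the following word, not its spelling.
*unique* begins with the sound /juː/ (u pronounced /juː/) — a consonant sound.
So the article is *a*: He described it as a unique opportunity.

a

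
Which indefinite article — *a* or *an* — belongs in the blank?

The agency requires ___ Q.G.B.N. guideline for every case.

The indefinite article is chosen by the initial *sound* of the following word, not its spelling.
The initialism *Q.G.B.N.* is read letter by letter; the first letter, Q, is pronounced /kjuː/, which begins with a consonant sound.
So the article is *a*: The agency requires a Q.G.B.N. guideline for every case.

a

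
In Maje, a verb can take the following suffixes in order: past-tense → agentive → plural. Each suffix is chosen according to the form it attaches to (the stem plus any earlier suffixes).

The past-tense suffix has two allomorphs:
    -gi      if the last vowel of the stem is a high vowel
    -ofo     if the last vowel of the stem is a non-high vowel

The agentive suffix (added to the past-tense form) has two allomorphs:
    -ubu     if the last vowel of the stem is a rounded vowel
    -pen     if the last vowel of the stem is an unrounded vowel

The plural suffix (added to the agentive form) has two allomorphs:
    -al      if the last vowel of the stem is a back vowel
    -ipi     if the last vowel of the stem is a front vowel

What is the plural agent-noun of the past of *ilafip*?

ilafipgipenipi

*ilafip*: last vowel = /i/, a high vowel → -gi → *ilafipgi*.
The past-tense form *ilafipgi*: last vowel = /i/, an unrounded vowel → -pen → *ilafipgipen*.
The agentive form *ilafipgipen* — last vowel /e/ (a front vowel) → -ipi → *ilafipgipenipi*.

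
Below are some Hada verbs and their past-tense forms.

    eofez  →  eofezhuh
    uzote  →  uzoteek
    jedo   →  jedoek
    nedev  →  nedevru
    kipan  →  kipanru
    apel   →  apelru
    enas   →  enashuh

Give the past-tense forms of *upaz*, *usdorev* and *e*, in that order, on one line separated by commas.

upazhuh, usdorevru, eek

Looking at the final sound of each stem: -huh when the stem ends in a sibilant (*eofez*, *enas*); -ru when the stem ends in a non-sibilant consonant (*nedev*, *kipan*, *apel*); -ek when the stem ends in a vowel (*uzote*, *jedo*).
The final sound of *upaz* is /z/, which is a sibilant, so the suffix is -huh, giving *upazhuh*.
*usdorev* — final sound /v/ (a non-sibilant consonant) → -ru → *usdorevru*.
*e* — final sound /e/ (a vowel) → -ek → *eek*.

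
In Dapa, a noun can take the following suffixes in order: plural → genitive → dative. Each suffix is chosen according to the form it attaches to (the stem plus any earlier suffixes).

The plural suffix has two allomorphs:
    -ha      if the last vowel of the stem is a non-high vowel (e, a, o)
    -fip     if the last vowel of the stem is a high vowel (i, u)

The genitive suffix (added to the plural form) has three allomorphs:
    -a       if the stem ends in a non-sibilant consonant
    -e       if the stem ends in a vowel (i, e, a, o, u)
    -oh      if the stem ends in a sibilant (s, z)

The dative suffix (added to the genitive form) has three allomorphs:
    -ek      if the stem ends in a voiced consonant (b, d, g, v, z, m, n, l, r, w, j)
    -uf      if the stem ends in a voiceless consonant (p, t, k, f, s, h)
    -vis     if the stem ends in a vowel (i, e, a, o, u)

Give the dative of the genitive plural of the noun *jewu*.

jewufipavis

The last vowel of *jewu* is /u/, which is a high vowel, so the plural suffix is -fip, giving *jewufip*.
The plural form *jewufip*: final sound = /p/, a non-sibilant consonant → -a → *jewufipa*.
Since the final sound of the genitive form *jewufipa* is /a/ (a vowel), it takes -vis, giving *jewufipavis*.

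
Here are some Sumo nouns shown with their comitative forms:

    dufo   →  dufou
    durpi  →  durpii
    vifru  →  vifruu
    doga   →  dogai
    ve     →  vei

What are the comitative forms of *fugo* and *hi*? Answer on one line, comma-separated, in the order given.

The alternation tracks the last vowel of the stem — -u when the last vowel of the stem is a rounded vowel (*dufo*, *vifru*); -i when the last vowel of the stem is an unrounded vowel (*durpi*, *doga*, *ve*).
*fugo*: last vowel = /o/, a rounded vowel → -u → *fugou*.
*hi* — last vowel /i/ (an unrounded vowel) → -i → *hii*.

fugou, hii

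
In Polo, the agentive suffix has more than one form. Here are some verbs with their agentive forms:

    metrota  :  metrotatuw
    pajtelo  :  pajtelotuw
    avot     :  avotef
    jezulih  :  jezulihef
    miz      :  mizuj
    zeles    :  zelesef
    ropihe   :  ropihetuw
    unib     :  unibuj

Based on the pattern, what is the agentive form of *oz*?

The alternation tracks the final sound of the stem — -ef when the stem ends in a voiceless consonant (*avot*, *jezulih*, *zeles*); -uj when the stem ends in a voiced consonant (*miz*, *unib*); -tuw when the stem ends in a vowel (*metrota*, *pajtelo*, *ropihe*).
*oz* — final sound /z/ (a voiced consonant) → -uj → *ozuj*.

ozuj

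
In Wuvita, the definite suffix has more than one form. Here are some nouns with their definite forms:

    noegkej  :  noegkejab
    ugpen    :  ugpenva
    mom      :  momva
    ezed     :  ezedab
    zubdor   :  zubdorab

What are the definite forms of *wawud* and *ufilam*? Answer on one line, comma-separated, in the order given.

The alternation tracks the final consonant of the stem — -va when the stem ends in a nasal (*ugpen*, *mom*); -ab when the stem ends in a non-nasal consonant (*noegkej*, *ezed*, *zubdor*).
Since the final consonant of *wawud* is /d/ (non-nasal), it takes -ab, giving *wawudab*.
Since the final consonant of *ufilam* is /m/ (a nasal), it takes -va, giving *ufilamva*.

wawudab, ufilamva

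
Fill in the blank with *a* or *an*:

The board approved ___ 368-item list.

The indefinite article is chosen by the initial *sound* of the following word, not its spelling.
The number *368* is spoken "three hundred …", beginning with /θriː/ — a consonant sound.
So the article is *a*: The board approved a 368-item list.

a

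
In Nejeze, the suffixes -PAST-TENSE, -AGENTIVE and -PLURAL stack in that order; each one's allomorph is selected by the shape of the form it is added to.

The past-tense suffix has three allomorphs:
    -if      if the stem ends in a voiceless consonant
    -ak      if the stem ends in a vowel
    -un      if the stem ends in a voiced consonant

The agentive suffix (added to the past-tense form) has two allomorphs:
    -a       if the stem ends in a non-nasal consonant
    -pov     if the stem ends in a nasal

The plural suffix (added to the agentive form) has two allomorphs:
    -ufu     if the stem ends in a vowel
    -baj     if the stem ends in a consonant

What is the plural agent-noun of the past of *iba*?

*iba* — final sound /a/ (a vowel) → -ak → *ibaak*.
Since the final consonant of the past-tense form *ibaak* is /k/ (non-nasal), it takes -a, giving *ibaaka*.
The agentive form *ibaaka*: final sound = /a/, a vowel → -ufu → *ibaakaufu*.

ibaakaufu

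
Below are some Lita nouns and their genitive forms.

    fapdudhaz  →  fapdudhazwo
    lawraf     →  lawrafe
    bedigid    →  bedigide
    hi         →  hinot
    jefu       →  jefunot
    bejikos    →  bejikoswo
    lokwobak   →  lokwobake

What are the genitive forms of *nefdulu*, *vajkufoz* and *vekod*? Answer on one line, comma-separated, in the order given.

The suffix is conditioned by the final sound: -wo when the stem ends in a sibilant (*fapdudhaz*, *bejikos*); -e when the stem ends in a non-sibilant consonant (*lawraf*, *bedigid*, *lokwobak*); -not when the stem ends in a vowel (*hi*, *jefu*).
*nefdulu* — final sound /u/ (a vowel) → -not → *nefdulunot*.
Since the final sound of *vajkufoz* is /z/ (a sibilant), it takes -wo, giving *vajkufozwo*.
Since the final sound of *vekod* is /d/ (a non-sibilant consonant), it takes -e, giving *vekode*.

nefdulunot, vajkufozwo, vekode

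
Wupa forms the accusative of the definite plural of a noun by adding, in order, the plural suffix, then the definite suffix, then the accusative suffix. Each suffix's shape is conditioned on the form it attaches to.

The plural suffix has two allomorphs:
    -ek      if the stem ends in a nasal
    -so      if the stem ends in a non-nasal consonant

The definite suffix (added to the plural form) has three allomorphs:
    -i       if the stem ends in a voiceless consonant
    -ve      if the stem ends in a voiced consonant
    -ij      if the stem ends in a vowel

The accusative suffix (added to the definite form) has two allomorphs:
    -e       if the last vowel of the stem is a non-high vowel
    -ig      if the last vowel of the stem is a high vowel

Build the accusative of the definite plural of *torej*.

Since the final consonant of *torej* is /j/ (non-nasal), it takes -so, giving *torejso*.
The plural form *torejso* — final sound /o/ (a vowel) → -ij → *torejsoij*.
Since the last vowel of the definite form *torejsoij* is /i/ (a high vowel), it takes -ig, giving *torejsoijig*.

torejsoijig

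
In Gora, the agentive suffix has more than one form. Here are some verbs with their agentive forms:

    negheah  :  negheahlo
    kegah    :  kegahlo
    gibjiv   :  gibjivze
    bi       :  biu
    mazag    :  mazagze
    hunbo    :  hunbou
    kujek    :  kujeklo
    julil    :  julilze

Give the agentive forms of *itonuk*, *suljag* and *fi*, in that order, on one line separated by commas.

The pattern is voicing of the final sound: -lo when the stem ends in a voiceless consonant (*negheah*, *kegah*, *kujek*); -ze when the stem ends in a voiced consonant (*gibjiv*, *mazag*, *julil*); -u when the stem ends in a vowel (*bi*, *hunbo*).
*itonuk* — final sound /k/ (a voiceless consonant) → -lo → *itonuklo*.
The final sound of *suljag* is /g/, which is a voiced consonant, so the suffix is -ze, giving *suljagze*.
Since the final sound of *fi* is /i/ (a vowel), it takes -u, giving *fiu*.

itonuklo, suljagze, fiu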